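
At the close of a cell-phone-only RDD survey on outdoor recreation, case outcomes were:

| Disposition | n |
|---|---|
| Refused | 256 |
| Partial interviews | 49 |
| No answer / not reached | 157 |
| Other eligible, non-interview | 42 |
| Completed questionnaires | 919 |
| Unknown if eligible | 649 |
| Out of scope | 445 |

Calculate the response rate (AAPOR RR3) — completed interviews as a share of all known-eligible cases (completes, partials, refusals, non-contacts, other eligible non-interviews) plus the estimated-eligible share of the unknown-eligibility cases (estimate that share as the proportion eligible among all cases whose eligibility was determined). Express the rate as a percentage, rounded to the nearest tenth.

Num = 919
Eligible (known) = 919 + 49 + 256 + 157 + 42 = 1423
e = 1423 / (1423 + 445) = 1423 / 1868 = 0.7618
e × U = 0.7618 × 649 = 494.41
Denom = 1423 + 494.41 = 1917.41
RR3 = 919 / 1917.41 = 0.4793

47.9%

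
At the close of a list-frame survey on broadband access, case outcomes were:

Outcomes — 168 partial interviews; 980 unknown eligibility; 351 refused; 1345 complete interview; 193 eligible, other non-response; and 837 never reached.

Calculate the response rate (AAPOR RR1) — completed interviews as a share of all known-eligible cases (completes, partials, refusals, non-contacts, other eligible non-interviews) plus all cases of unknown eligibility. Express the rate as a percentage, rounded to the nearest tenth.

Top = 1345
Base = 1345 + 168 + 351 + 837 + 193 + 980 = 3874
RR1 = 1345 / 3874 = 0.3472

34.7%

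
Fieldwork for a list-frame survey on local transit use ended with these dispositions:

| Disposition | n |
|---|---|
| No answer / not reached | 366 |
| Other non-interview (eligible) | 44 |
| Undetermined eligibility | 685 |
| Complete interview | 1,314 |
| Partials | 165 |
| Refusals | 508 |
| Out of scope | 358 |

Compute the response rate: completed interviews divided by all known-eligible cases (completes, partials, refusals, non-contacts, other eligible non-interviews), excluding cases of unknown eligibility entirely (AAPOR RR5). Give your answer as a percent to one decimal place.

Num = 1314
Denominator = 1314 + 165 + 508 + 366 + 44 = 2397
RR5 = 1314 / 2397 = 0.5482

54.8%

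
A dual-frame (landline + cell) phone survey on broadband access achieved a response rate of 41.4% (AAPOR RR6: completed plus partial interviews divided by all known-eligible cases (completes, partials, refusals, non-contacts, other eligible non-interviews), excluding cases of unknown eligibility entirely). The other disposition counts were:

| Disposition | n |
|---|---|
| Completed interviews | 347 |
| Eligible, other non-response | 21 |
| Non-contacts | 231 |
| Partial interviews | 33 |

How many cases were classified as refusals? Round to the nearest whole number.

286

Num: 347 + 33 = 380
RR6 = 380 / D = 0.414
D = 380 / 0.414 = 917.9
Rest of base = 632
refusals = 917.9 − 632 ≈ 286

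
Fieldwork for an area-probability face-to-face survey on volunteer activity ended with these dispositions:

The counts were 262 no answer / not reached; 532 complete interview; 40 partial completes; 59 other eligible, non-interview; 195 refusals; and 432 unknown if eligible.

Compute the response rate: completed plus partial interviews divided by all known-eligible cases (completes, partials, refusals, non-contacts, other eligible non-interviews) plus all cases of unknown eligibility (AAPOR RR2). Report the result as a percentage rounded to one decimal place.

37.6%

Num = 532 + 40 = 572
Denominator = 532 + 40 + 195 + 262 + 59 + 432 = 1520
RR2 = 572 / 1520 = 0.3763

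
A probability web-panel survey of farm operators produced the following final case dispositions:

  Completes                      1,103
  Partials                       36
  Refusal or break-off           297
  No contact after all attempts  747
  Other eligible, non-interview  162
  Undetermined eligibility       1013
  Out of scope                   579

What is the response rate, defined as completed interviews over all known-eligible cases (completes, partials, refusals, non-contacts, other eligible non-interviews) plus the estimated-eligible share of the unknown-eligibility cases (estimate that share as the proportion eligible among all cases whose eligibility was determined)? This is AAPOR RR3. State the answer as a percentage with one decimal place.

Top: 1103
Eligible (known): 1103 + 36 + 297 + 747 + 162 = 2345
e = 2345 / (2345 + 579) = 2345 / 2924 = 0.8020
Eligible share of unknowns: 0.8020 × 1013 = 812.43
Base: 2345 + 812.43 = 3157.43
RR3 = 1103 / 3157.43 = 0.3493

34.9%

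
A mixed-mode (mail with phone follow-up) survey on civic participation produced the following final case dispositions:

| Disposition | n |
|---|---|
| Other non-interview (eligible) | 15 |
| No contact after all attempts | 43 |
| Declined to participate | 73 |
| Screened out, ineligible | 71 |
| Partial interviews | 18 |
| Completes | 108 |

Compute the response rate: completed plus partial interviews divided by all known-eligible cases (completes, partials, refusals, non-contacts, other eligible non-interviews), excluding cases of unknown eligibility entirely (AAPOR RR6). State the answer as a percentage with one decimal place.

49.0%

Numerator → 108 + 18 = 126
Base → 108 + 18 + 73 + 43 + 15 = 257
RR6 = 126 / 257 = 0.4903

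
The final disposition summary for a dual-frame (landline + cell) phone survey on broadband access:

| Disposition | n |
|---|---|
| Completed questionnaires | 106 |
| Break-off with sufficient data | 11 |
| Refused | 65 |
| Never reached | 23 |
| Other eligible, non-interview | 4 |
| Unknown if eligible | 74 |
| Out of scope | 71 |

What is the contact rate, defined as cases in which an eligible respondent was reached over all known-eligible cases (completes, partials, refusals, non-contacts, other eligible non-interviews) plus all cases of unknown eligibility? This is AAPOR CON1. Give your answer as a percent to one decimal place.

Num → 106 + 11 + 65 + 4 = 186
Denominator → 106 + 11 + 65 + 23 + 4 + 74 = 283
CON1 = 186 / 283 = 0.6572

65.7%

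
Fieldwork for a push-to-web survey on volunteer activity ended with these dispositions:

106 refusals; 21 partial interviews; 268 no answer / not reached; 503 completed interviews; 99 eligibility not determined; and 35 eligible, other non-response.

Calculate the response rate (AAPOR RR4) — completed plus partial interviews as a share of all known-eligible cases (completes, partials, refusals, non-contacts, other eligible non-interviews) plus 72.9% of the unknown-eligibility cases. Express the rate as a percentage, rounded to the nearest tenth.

52.1%

Top → 503 + 21 = 524
Known eligible → 503 + 21 + 106 + 268 + 35 = 933
Eligible share of unknowns → 0.7290 × 99 = 72.17
Denom → 933 + 72.17 = 1005.17
RR4 = 524 / 1005.17 = 0.5213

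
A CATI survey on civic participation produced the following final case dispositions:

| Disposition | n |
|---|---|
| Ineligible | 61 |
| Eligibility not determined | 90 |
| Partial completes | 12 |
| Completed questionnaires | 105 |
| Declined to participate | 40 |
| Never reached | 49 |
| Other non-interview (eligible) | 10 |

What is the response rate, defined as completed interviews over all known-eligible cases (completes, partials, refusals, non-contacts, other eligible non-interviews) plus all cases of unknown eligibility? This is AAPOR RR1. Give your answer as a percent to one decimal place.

Top → 105
Base → 105 + 12 + 40 + 49 + 10 + 90 = 306
RR1 = 105 / 306 = 0.3431

34.3%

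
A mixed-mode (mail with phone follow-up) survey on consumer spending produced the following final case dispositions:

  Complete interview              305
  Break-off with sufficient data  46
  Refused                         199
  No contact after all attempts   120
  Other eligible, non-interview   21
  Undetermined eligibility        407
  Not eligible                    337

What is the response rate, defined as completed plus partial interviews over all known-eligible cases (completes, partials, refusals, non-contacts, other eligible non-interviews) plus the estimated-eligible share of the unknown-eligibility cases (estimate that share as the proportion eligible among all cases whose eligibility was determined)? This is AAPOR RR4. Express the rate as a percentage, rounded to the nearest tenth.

Num: 305 + 46 = 351
Known eligible: 305 + 46 + 199 + 120 + 21 = 691
e = 691 / (691 + 337) = 691 / 1028 = 0.6722
e × U: 0.6722 × 407 = 273.59
Denom: 691 + 273.59 = 964.59
RR4 = 351 / 964.59 = 0.3639

36.4%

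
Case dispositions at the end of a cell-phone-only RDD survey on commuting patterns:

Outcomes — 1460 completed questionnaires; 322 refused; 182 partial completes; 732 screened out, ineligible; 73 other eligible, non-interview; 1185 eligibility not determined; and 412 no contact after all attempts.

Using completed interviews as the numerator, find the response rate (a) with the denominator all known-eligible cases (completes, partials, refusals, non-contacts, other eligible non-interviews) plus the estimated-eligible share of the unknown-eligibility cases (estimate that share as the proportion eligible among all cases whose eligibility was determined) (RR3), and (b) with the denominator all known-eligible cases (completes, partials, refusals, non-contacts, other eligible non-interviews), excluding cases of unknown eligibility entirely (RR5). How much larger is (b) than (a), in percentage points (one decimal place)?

16.2

Top → 1460
Eligible (known) → 1460 + 182 + 322 + 412 + 73 = 2449
e = 2449 / (2449 + 732) = 2449 / 3181 = 0.7699
Estimated eligible among unknowns → 0.7699 × 1185 = 912.33
Denominator → 2449 + 912.33 = 3361.33
RR3 = 1460 / 3361.33 = 0.4344
Denominator → 1460 + 182 + 322 + 412 + 73 = 2449
RR5 = 1460 / 2449 = 0.5962
Difference = 59.62 − 43.44 = 16.18 percentage points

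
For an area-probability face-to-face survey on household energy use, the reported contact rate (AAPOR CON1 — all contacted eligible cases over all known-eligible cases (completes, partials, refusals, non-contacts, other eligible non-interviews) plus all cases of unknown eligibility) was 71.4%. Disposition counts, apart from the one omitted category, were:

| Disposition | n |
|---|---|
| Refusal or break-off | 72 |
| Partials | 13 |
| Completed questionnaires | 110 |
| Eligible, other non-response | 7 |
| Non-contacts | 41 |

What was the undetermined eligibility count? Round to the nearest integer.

40

Numerator = 110 + 13 + 72 + 7 = 202
CON1 = 202 / D = 0.714
D = 202 / 0.714 = 282.9
Remaining denominator categories sum to 243
undetermined eligibility = 282.9 − 243 ≈ 40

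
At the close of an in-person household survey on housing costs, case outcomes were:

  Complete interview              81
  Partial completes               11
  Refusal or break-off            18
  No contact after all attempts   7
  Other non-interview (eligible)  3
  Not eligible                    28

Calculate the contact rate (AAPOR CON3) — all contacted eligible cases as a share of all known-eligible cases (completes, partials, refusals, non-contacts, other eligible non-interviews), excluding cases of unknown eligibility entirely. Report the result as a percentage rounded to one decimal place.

94.2%

Numerator = 81 + 11 + 18 + 3 = 113
Denominator = 81 + 11 + 18 + 7 + 3 = 120
CON3 = 113 / 120 = 0.9417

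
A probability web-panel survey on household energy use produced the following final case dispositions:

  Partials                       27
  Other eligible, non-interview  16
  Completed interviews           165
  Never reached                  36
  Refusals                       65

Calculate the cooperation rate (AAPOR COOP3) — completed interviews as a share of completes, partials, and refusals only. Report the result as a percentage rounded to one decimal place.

Top = 165
Denom = 165 + 27 + 65 = 257
COOP3 = 165 / 257 = 0.6420

64.2%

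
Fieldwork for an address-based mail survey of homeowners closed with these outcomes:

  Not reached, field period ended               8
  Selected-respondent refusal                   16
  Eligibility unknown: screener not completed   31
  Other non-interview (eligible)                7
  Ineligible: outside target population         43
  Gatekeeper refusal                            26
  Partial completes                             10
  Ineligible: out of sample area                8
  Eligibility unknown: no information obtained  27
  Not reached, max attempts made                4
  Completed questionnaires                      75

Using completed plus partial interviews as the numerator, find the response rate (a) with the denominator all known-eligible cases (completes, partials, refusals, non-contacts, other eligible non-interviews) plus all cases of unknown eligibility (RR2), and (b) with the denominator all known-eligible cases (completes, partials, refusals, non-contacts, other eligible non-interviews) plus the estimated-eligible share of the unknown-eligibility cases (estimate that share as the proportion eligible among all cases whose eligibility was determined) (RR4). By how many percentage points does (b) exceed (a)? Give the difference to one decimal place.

Refused = 26 + 16 = 42
Never reached = 8 + 4 = 12
Unknown if eligible = 31 + 27 = 58
Not eligible = 43 + 8 = 51
Num = 75 + 10 = 85
Base = 75 + 10 + 42 + 12 + 7 + 58 = 204
RR2 = 85 / 204 = 0.4167
Determined eligible = 75 + 10 + 42 + 12 + 7 = 146
e = 146 / (146 + 51) = 146 / 197 = 0.7411
e × U = 0.7411 × 58 = 42.98
Base = 146 + 42.98 = 188.98
RR4 = 85 / 188.98 = 0.4498
Difference = 44.98 − 41.67 = 3.31 percentage points

3.3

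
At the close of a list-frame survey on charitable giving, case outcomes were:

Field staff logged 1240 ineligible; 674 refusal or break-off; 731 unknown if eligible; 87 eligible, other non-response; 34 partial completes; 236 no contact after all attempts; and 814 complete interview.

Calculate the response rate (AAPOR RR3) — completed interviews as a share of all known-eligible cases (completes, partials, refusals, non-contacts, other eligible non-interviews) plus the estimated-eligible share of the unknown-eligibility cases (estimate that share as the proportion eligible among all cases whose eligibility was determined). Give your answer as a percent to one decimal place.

35.7%

Top → 814
Eligible (known) → 814 + 34 + 674 + 236 + 87 = 1845
e = 1845 / (1845 + 1240) = 1845 / 3085 = 0.5981
e × U → 0.5981 × 731 = 437.21
Base → 1845 + 437.21 = 2282.21
RR3 = 814 / 2282.21 = 0.3567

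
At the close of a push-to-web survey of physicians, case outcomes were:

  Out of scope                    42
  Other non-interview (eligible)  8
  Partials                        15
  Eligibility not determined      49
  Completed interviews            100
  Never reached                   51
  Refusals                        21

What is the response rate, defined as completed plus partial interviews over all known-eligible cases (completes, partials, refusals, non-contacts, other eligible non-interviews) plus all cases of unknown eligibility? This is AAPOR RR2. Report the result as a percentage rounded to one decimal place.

Numerator: 100 + 15 = 115
Denominator: 100 + 15 + 21 + 51 + 8 + 49 = 244
RR2 = 115 / 244 = 0.4713

47.1%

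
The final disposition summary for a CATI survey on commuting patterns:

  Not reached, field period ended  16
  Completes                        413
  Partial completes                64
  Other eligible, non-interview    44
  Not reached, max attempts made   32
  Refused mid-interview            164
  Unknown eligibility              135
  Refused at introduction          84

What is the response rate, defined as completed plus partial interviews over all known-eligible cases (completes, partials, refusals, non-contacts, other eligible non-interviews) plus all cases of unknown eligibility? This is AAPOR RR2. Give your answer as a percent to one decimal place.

50.1%

Declined to participate = 84 + 164 = 248
Never reached = 16 + 32 = 48
Numerator = 413 + 64 = 477
Base = 413 + 64 + 248 + 48 + 44 + 135 = 952
RR2 = 477 / 952 = 0.5011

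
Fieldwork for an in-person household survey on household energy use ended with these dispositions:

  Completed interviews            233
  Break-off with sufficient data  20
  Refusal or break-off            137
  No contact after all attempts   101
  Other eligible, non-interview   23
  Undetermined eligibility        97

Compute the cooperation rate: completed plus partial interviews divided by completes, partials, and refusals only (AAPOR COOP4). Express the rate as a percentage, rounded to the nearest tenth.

Num → 233 + 20 = 253
Denom → 233 + 20 + 137 = 390
COOP4 = 253 / 390 = 0.6487

64.9%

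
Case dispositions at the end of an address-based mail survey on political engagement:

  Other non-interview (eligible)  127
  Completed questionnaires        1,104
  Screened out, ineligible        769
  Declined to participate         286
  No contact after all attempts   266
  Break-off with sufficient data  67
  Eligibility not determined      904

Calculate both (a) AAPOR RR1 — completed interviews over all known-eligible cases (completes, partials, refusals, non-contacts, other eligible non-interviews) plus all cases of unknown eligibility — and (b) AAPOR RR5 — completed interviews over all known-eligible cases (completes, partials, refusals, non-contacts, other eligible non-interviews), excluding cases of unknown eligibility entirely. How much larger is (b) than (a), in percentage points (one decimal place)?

Num = 1104
Denominator = 1104 + 67 + 286 + 266 + 127 + 904 = 2754
RR1 = 1104 / 2754 = 0.4009
Denominator = 1104 + 67 + 286 + 266 + 127 = 1850
RR5 = 1104 / 1850 = 0.5968
Difference = 59.68 − 40.09 = 19.59 percentage points

19.6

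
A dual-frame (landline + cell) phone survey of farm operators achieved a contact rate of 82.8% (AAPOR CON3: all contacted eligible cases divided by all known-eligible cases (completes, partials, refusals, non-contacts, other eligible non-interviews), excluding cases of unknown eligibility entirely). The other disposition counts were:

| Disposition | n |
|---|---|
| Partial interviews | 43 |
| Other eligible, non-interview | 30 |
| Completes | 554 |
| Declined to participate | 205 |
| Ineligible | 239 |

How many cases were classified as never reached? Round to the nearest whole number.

Num: 554 + 43 + 205 + 30 = 832
CON3 = 832 / D = 0.828
D = 832 / 0.828 = 1004.8
Rest of base = 832
never reached = 1004.8 − 832 ≈ 173

173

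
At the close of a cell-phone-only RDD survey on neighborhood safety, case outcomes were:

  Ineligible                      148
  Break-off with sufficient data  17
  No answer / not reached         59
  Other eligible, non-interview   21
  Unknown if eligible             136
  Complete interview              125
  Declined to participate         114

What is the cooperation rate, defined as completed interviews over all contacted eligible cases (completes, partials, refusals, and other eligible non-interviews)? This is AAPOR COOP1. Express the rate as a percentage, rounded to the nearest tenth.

45.1%

Numerator: 125
Base: 125 + 17 + 114 + 21 = 277
COOP1 = 125 / 277 = 0.4513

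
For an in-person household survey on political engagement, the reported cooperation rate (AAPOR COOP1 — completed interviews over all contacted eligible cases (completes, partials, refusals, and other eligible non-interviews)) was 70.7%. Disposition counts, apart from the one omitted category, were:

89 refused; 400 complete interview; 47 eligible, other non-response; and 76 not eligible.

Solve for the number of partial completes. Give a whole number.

COOP1 = 400 / D = 0.707
D = 400 / 0.707 = 565.8
Rest of base = 536
partial completes = 565.8 − 536 ≈ 30

30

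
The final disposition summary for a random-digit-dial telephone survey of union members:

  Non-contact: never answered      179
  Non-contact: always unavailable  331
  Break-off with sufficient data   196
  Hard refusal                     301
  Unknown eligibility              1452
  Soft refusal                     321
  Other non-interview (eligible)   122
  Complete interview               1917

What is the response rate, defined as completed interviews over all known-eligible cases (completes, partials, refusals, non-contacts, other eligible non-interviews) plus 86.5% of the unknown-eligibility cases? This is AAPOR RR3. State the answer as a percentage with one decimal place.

Refusal or break-off = 301 + 321 = 622
No contact after all attempts = 179 + 331 = 510
Top → 1917
Determined eligible → 1917 + 196 + 622 + 510 + 122 = 3367
Eligible share of unknowns → 0.8650 × 1452 = 1255.98
Base → 3367 + 1255.98 = 4622.98
RR3 = 1917 / 4622.98 = 0.4147

41.5%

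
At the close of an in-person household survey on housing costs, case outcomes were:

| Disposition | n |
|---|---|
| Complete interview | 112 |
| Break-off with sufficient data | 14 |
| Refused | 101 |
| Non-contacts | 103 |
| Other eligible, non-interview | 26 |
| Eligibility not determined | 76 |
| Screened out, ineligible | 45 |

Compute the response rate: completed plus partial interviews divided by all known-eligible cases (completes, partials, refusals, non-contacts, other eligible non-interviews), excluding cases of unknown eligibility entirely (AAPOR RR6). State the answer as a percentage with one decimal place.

Numerator: 112 + 14 = 126
Base: 112 + 14 + 101 + 103 + 26 = 356
RR6 = 126 / 356 = 0.3539

35.4%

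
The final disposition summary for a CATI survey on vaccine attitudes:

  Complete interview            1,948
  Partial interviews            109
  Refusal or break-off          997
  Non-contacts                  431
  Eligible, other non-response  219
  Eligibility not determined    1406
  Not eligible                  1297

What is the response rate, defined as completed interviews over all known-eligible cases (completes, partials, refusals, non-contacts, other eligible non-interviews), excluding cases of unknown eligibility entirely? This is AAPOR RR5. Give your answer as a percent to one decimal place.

Top → 1948
Denom → 1948 + 109 + 997 + 431 + 219 = 3704
RR5 = 1948 / 3704 = 0.5259

52.6%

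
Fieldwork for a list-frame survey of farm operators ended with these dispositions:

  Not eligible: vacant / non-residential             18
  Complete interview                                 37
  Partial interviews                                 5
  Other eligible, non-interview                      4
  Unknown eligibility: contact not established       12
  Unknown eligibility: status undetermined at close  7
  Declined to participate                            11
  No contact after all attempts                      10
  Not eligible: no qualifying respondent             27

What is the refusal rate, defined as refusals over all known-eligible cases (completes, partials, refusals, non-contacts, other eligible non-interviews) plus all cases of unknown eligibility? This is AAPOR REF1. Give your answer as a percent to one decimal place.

Eligibility not determined = 12 + 7 = 19
Screened out, ineligible = 27 + 18 = 45
Top = 11
Denominator = 37 + 5 + 11 + 10 + 4 + 19 = 86
REF1 = 11 / 86 = 0.1279

12.8%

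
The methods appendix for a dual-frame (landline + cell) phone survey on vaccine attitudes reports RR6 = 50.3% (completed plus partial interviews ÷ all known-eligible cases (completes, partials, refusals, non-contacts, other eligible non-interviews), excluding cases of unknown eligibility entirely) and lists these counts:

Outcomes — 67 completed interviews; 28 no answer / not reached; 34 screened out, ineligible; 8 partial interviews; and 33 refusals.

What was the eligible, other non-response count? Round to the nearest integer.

13

Top → 67 + 8 = 75
RR6 = 75 / D = 0.503
D = 75 / 0.503 = 149.1
Rest of base = 136
eligible, other non-response = 149.1 − 136 ≈ 13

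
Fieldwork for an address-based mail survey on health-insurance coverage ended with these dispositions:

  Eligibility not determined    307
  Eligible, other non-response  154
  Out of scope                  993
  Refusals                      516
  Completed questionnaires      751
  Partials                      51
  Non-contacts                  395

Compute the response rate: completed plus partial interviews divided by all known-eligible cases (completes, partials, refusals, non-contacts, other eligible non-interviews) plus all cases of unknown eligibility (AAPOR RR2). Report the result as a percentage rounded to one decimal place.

Num = 751 + 51 = 802
Base = 751 + 51 + 516 + 395 + 154 + 307 = 2174
RR2 = 802 / 2174 = 0.3689

36.9%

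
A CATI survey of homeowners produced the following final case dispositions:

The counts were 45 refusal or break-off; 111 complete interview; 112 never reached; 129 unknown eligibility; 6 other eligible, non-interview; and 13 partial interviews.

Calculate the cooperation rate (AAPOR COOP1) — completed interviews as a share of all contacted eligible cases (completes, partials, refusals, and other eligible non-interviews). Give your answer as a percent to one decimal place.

Num: 111
Base: 111 + 13 + 45 + 6 = 175
COOP1 = 111 / 175 = 0.6343

63.4%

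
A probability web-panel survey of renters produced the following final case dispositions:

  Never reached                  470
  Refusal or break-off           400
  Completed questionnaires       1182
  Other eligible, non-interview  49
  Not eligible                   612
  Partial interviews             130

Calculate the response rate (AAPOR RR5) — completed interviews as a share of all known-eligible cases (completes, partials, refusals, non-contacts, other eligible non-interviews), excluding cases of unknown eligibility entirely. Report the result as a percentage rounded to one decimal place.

53.0%

Num → 1182
Base → 1182 + 130 + 400 + 470 + 49 = 2231
RR5 = 1182 / 2231 = 0.5298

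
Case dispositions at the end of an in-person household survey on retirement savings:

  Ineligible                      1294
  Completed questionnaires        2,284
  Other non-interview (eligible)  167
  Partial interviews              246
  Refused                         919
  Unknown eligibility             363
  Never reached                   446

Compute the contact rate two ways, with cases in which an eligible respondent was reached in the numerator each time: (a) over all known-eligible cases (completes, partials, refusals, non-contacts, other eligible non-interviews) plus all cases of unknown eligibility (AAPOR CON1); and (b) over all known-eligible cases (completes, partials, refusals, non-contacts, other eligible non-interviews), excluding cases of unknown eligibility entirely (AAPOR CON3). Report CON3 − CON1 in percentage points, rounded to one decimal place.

7.3

Numerator = 2284 + 246 + 919 + 167 = 3616
Denom = 2284 + 246 + 919 + 446 + 167 + 363 = 4425
CON1 = 3616 / 4425 = 0.8172
Denom = 2284 + 246 + 919 + 446 + 167 = 4062
CON3 = 3616 / 4062 = 0.8902
Difference = 89.02 − 81.72 = 7.30 percentage points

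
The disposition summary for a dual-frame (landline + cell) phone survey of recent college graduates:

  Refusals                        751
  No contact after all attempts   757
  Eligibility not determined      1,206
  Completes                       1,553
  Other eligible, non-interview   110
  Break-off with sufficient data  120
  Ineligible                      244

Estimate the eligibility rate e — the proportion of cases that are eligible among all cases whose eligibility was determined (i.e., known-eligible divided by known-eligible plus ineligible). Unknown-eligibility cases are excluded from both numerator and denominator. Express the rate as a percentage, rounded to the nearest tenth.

Known eligible: 1553 + 120 + 751 + 757 + 110 = 3291
e = 3291 / (3291 + 244) = 3291 / 3535 = 0.9310

93.1%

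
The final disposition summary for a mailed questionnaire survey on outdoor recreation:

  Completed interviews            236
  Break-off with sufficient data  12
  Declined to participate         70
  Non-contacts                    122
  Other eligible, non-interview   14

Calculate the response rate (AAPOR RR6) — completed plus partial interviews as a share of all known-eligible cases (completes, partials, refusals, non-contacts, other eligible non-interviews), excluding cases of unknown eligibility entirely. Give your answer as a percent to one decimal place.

54.6%

Num → 236 + 12 = 248
Denominator → 236 + 12 + 70 + 122 + 14 = 454
RR6 = 248 / 454 = 0.5463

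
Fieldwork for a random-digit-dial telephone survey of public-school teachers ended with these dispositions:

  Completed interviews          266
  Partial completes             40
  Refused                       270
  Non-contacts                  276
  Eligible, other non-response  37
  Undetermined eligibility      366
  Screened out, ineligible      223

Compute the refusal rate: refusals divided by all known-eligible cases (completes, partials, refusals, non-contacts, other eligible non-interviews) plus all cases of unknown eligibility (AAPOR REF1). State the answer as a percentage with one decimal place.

21.5%

Top = 270
Denom = 266 + 40 + 270 + 276 + 37 + 366 = 1255
REF1 = 270 / 1255 = 0.2151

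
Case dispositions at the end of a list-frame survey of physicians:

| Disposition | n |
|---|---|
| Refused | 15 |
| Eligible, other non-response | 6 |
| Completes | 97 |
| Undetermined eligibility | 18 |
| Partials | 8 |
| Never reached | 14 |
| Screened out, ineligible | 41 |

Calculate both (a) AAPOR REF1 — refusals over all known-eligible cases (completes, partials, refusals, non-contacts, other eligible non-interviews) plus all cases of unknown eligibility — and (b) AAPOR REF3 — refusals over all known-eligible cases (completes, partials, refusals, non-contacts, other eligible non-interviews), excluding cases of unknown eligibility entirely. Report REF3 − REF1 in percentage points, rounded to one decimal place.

Num: 15
Base: 97 + 8 + 15 + 14 + 6 + 18 = 158
REF1 = 15 / 158 = 0.0949
Base: 97 + 8 + 15 + 14 + 6 = 140
REF3 = 15 / 140 = 0.1071
Difference = 10.71 − 9.49 = 1.22 percentage points

1.2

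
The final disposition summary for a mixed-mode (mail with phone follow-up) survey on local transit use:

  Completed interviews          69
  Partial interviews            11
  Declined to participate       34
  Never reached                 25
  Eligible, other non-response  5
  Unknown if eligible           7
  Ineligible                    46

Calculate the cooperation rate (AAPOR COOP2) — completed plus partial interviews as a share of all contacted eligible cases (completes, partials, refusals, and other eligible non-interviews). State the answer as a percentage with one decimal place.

67.2%

Top → 69 + 11 = 80
Denominator → 69 + 11 + 34 + 5 = 119
COOP2 = 80 / 119 = 0.6723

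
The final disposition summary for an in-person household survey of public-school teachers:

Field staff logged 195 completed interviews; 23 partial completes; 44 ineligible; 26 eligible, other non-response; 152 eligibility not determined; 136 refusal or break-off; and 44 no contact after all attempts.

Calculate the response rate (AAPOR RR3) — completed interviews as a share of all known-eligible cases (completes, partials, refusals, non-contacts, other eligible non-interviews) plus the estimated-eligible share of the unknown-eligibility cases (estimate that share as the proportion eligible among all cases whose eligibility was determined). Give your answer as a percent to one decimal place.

34.7%

Top: 195
Known eligible: 195 + 23 + 136 + 44 + 26 = 424
e = 424 / (424 + 44) = 424 / 468 = 0.9060
e × U: 0.9060 × 152 = 137.71
Denominator: 424 + 137.71 = 561.71
RR3 = 195 / 561.71 = 0.3472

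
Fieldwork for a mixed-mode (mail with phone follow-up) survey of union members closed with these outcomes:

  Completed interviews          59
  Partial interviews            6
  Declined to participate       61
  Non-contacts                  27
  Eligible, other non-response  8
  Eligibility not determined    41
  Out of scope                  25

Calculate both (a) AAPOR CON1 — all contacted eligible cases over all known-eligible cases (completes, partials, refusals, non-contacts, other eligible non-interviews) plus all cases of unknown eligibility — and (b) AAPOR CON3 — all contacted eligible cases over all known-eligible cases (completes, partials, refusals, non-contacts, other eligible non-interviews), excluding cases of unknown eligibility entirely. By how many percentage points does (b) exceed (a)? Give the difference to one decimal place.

16.9

Numerator = 59 + 6 + 61 + 8 = 134
Base = 59 + 6 + 61 + 27 + 8 + 41 = 202
CON1 = 134 / 202 = 0.6634
Base = 59 + 6 + 61 + 27 + 8 = 161
CON3 = 134 / 161 = 0.8323
Difference = 83.23 − 66.34 = 16.89 percentage points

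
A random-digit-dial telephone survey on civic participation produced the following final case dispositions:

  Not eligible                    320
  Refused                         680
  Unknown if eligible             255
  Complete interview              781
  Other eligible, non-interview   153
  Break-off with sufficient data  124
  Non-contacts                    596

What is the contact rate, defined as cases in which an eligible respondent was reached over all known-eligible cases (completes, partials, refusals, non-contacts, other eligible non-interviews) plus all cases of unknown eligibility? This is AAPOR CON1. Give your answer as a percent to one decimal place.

67.1%

Numerator = 781 + 124 + 680 + 153 = 1738
Base = 781 + 124 + 680 + 596 + 153 + 255 = 2589
CON1 = 1738 / 2589 = 0.6713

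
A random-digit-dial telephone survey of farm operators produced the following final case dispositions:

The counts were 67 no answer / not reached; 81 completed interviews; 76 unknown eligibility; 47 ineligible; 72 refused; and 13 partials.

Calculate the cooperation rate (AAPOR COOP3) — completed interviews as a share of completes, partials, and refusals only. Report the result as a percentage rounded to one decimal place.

48.8%

Numerator = 81
Base = 81 + 13 + 72 = 166
COOP3 = 81 / 166 = 0.4880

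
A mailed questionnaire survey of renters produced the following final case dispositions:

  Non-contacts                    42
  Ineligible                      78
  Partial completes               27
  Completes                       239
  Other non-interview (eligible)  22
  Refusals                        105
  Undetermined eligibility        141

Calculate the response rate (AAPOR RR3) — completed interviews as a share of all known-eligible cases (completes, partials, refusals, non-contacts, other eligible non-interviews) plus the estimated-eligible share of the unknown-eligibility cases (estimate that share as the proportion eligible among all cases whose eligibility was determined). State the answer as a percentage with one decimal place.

43.1%

Numerator: 239
Eligible (known): 239 + 27 + 105 + 42 + 22 = 435
e = 435 / (435 + 78) = 435 / 513 = 0.8480
Estimated eligible among unknowns: 0.8480 × 141 = 119.57
Denominator: 435 + 119.57 = 554.57
RR3 = 239 / 554.57 = 0.4310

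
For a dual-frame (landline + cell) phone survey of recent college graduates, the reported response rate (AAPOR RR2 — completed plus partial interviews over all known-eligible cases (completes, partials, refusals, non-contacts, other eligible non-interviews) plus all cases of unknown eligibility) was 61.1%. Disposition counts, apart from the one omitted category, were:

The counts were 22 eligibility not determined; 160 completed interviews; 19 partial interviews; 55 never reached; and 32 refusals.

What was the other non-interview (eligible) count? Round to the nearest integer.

5

Num: 160 + 19 = 179
RR2 = 179 / D = 0.611
D = 179 / 0.611 = 293.0
Rest of base = 288
other non-interview (eligible) = 293.0 − 288 ≈ 5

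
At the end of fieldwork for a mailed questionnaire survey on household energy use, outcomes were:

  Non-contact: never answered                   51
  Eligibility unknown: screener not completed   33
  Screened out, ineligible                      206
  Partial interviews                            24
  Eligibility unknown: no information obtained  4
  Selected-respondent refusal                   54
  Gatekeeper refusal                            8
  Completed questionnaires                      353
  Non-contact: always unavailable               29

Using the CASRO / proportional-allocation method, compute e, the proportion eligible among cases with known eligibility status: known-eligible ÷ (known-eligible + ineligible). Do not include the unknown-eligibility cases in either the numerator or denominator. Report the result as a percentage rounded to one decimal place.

Refusals = 8 + 54 = 62
Non-contacts = 51 + 29 = 80
Eligibility not determined = 33 + 4 = 37
Eligible (known) → 353 + 24 + 62 + 80 = 519
e = 519 / (519 + 206) = 519 / 725 = 0.7159

71.6%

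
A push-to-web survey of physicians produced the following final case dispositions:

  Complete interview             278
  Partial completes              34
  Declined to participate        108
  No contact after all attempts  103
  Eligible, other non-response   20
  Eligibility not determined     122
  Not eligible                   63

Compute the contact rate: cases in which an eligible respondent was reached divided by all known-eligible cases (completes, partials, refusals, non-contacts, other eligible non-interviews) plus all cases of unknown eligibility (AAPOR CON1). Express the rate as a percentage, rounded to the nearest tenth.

66.2%

Numerator → 278 + 34 + 108 + 20 = 440
Base → 278 + 34 + 108 + 103 + 20 + 122 = 665
CON1 = 440 / 665 = 0.6617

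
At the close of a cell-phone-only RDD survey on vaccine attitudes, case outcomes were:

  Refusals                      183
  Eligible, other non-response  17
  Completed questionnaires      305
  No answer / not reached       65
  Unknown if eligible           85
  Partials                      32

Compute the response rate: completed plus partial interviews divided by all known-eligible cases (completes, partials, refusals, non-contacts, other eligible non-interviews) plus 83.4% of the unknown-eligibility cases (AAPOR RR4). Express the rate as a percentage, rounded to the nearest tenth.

Top = 305 + 32 = 337
Determined eligible = 305 + 32 + 183 + 65 + 17 = 602
Eligible share of unknowns = 0.8340 × 85 = 70.89
Base = 602 + 70.89 = 672.89
RR4 = 337 / 672.89 = 0.5008

50.1%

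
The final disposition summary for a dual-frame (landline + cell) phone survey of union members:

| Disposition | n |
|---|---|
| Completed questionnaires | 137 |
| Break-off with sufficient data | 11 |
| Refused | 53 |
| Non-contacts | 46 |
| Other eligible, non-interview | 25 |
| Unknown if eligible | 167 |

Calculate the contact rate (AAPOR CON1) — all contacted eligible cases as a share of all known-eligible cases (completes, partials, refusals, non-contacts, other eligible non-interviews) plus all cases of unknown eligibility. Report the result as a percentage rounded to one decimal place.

Top = 137 + 11 + 53 + 25 = 226
Denom = 137 + 11 + 53 + 46 + 25 + 167 = 439
CON1 = 226 / 439 = 0.5148

51.5%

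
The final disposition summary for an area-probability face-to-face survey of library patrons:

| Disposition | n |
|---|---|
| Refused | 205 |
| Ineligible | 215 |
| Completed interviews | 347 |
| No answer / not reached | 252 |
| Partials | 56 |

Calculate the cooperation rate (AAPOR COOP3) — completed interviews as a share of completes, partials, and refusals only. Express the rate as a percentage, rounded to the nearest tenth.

57.1%

Numerator = 347
Denom = 347 + 56 + 205 = 608
COOP3 = 347 / 608 = 0.5707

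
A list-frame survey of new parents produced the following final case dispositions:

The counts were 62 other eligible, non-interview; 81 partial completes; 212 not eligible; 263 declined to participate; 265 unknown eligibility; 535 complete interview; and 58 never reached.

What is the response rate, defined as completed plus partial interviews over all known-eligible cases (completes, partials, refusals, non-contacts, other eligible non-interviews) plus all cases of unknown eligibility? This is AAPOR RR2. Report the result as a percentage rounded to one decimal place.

48.7%

Top → 535 + 81 = 616
Base → 535 + 81 + 263 + 58 + 62 + 265 = 1264
RR2 = 616 / 1264 = 0.4873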